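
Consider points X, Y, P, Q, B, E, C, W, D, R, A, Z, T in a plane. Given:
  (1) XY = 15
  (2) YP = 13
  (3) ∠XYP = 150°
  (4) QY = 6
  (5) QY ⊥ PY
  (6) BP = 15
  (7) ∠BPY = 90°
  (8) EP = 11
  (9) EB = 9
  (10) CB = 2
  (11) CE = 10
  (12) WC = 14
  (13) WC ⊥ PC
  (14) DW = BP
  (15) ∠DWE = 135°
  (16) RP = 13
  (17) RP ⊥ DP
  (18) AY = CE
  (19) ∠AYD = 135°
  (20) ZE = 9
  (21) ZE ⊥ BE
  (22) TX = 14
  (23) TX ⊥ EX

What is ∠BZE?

Step 1: By the law of cosines on triangle ZEB: ZB² = 9² + 9² − 2·9·9·cos(90°) = 162, so ZB = 9·√2.
Step 2: By the inverse law of cosines on triangle BZE: cos(∠BZE) = ((9·√2)² + 9² − 9²) / (2·9·√2·9) = 162/229.1 = 0.7071, so ∠BZE = 45°.

Therefore, the measure of angle ∠BZE = 45°.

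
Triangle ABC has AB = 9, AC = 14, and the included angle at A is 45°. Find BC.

When two sides and the included angle are known, the law of cosines gives the third side.
c^2 = a^2 + b^2 - 2ab cos(C) generalizes the Pythagorean theorem to non-right triangles.
Here: BC^2 = 81 + 196 - 252*(sqrt(2)/2) = 277 - 126*sqrt(2)
BC = sqrt(277 - 126*sqrt(2))

sqrt(277 - 126*sqrt(2))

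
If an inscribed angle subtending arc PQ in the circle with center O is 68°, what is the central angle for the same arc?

By the inscribed angle theorem, the central angle is twice the inscribed angle.
Central angle = 2 × 68° = 136°

136°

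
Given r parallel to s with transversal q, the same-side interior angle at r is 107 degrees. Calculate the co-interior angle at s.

Co-interior angles sum to 180: 180 - 107 = 73 degrees.

73 degrees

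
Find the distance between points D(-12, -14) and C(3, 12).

d = sqrt((3 - -12)^2 + (12 - -14)^2)
d = sqrt(15^2 + 26^2)
d = sqrt(225 + 676)
d = sqrt(901)

sqrt(901)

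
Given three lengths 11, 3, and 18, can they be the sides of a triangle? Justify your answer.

No.
The triangle inequality is violated: 11 + 3 = 14 ≤ 18.
These lengths cannot form a triangle.

No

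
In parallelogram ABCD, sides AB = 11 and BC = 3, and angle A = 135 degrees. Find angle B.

Consecutive angles are supplementary: angle B = 180 - 135 = 45 degrees.

45 degrees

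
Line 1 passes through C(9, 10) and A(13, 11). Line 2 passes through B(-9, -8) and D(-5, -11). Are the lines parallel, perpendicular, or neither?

Slope of line 1: m1 = (11 - 10)/(13 - 9) = 1/4 = 1/4
Slope of line 2: m2 = (-11 - -8)/(-5 - -9) = -3/4 = -3/4
m1 != m2 and m1*m2 = -3/16 != -1. Neither.

Neither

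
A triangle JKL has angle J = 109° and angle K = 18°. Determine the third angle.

Let angle L = x. Then 109 + 18 + x = 180.
x = 180 - 127 = 53 degrees.

53 degrees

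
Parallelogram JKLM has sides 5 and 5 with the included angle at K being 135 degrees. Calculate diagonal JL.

Using the law of cosines:
d^2 = 5^2 + 5^2 - 2(5)(5)cos(135 degrees)
d^2 = 25 + 25 - 50*-sqrt(2)/2
d^2 = 25*sqrt(2) + 50
d = 5*sqrt(sqrt(2) + 2)

5*sqrt(sqrt(2) + 2)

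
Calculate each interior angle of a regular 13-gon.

Each interior angle of a regular n-gon is (n - 2) * 180 / n.
For n = 13: (13 - 2) * 180 / 13 = 1980/13 = 1980/13 degrees.

1980/13 degrees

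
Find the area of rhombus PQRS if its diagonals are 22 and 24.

Area of a rhombus = (d1 * d2) / 2
Area = (22 * 24) / 2
Area = 528 / 2
Area = 264

264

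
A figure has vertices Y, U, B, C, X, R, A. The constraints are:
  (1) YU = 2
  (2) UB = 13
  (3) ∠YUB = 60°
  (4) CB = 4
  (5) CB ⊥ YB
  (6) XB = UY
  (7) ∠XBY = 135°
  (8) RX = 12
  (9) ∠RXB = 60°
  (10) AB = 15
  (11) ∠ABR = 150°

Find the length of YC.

Step 1: By the law of cosines on triangle BUY: BY² = 13² + 2² − 2·13·2·cos(60°) = 147, so BY = 7·√3.
Step 2: By the law of cosines on triangle YBC: YC² = (7·√3)² + 4² − 2·7·√3·4·cos(90°) = 163, so YC = √163.

Therefore, the length of YC = √163.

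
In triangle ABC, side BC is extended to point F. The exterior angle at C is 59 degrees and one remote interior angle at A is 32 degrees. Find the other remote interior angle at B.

By the exterior angle theorem: exterior angle = sum of remote interior angles.
59 = 32 + angle B
angle B = 59 - 32 = 27 degrees

27 degrees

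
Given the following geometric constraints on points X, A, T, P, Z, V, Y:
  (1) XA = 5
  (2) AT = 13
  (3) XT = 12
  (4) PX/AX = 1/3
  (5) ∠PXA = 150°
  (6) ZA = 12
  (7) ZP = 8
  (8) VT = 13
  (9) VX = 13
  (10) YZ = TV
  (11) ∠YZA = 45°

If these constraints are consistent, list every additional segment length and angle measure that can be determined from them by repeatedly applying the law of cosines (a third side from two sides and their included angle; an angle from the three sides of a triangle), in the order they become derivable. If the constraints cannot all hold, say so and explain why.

The constraints are consistent. Derivable facts, in order:
After 1 step:
- AP ≈ 6.5
- AY ≈ 9.61
- ∠ATX = 22.62°
- ∠AXT = 90°
- ∠TAX = 67.38°
- ∠TVX = 54.97°
- ∠TXV = 62.51°
- ∠VTX = 62.51°
After 2 steps:
- ∠APX = 22.63°
- ∠APZ = 111.32°
- ∠AYZ = 61.98°
- ∠AZP = 30.29°
- ∠PAX = 7.37°
- ∠PAZ = 38.39°
- ∠YAZ = 73.02°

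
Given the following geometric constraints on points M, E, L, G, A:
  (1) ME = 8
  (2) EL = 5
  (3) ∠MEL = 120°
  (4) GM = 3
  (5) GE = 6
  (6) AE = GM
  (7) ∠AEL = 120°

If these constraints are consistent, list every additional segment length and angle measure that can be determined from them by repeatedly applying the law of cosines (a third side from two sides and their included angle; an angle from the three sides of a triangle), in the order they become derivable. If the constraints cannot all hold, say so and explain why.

The constraints are consistent. Derivable facts, in order:
After 1 step:
- LA = 7
- ML = √129
- ∠EGM = 121.86°
- ∠EMG = 39.57°
- ∠GEM = 18.57°
After 2 steps:
- ∠ALE = 21.79°
- ∠EAL = 38.21°
- ∠ELM = 37.59°
- ∠EML = 22.41°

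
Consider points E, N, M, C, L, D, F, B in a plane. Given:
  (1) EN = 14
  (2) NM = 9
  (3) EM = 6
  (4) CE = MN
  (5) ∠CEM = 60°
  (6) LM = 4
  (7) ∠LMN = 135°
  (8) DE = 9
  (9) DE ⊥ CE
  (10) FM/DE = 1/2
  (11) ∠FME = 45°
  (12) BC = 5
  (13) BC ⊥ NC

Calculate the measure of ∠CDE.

From the given relations: CE = MN = 9.
Step 1: By the law of cosines on triangle DEC: DC² = 9² + 9² − 2·9·9·cos(90°) = 162, so DC = 9·√2.
Step 2: By the inverse law of cosines on triangle CDE: cos(∠CDE) = ((9·√2)² + 9² − 9²) / (2·9·√2·9) = 162/229.1 = 0.7071, so ∠CDE = 45°.

Therefore, the measure of angle ∠CDE = 45°.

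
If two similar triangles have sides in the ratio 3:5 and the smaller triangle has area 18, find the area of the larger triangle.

For similar figures, the area ratio equals the square of the side ratio.
Side ratio (the smaller triangle to the larger triangle) = 3:5, so area ratio = 3^2:5^2 = 9:25.
If the area of the smaller triangle is 18, then the area of the larger triangle = 18 * (25/9) = 50.

50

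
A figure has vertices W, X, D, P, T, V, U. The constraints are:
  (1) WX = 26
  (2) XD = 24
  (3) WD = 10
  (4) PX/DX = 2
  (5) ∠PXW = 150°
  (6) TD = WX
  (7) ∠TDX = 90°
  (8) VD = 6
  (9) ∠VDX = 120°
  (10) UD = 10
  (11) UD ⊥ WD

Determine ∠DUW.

Step 1: By the law of cosines on triangle UDW: UW² = 10² + 10² − 2·10·10·cos(90°) = 200, so UW = 10·√2.
Step 2: By the inverse law of cosines on triangle DUW: cos(∠DUW) = (10² + (10·√2)² − 10²) / (2·10·10·√2) = 200/282.84 = 0.7071, so ∠DUW = 45°.

Therefore, the measure of angle ∠DUW = 45°.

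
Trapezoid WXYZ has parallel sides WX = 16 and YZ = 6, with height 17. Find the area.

Area of a trapezoid = (base1 + base2) * height / 2
Area = (16 + 6) * 17 / 2
Area = 22 * 17 / 2
Area = 374 / 2
Area = 187

187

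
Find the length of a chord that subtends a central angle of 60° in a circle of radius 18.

Chord length = 2r sin(θ/2)
= 2 × 18 × sin(60°/2)
= 2 × 18 × sin(30°)
= 18

18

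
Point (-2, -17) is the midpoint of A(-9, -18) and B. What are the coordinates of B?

Using the midpoint formula: M = ((x1 + x2)/2, (y1 + y2)/2)
We know M = (-2, -17) and A = (-9, -18)
For x: -2 = (-9 + x2)/2, so x2 = 2*-2 - -9 = 5
For y: -17 = (-18 + y2)/2, so y2 = 2*-17 - -18 = -16
B = (5, -16)

(5, -16)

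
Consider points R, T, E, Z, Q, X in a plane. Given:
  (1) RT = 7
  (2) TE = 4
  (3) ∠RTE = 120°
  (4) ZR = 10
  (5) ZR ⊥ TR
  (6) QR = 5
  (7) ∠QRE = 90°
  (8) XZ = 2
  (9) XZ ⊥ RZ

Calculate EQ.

Step 1: By the law of cosines on triangle ETR: ER² = 4² + 7² − 2·4·7·cos(120°) = 93, so ER = √93.
Step 2: By the law of cosines on triangle ERQ: EQ² = √93² + 5² − 2·√93·5·cos(90°) = 118, so EQ = √118.

Therefore, the length of EQ = √118.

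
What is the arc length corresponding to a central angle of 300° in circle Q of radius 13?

The full circumference is 2πr = 2π(13) = 26*pi.
The arc spans 300° out of 360°, which is a fraction of 5/6.
Arc length = 26*pi × 5/6 = 65*pi/3.

65*pi/3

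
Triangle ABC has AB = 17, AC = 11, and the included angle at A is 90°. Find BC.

Since angle A = 90°, this is a right triangle and the law of cosines reduces to the Pythagorean theorem.
BC^2 = 17^2 + 11^2 = 410
BC = sqrt(410)

sqrt(410)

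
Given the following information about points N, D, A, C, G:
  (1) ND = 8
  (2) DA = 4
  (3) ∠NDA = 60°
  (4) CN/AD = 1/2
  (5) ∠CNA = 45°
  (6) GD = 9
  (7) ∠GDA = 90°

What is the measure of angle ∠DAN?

Step 1: By the law of cosines on triangle ADN: AN² = 4² + 8² − 2·4·8·cos(60°) = 48, so AN = 4·√3.
Step 2: By the inverse law of cosines on triangle DAN: cos(∠DAN) = (4² + (4·√3)² − 8²) / (2·4·4·√3) = 0/55.43 = 0, so ∠DAN = 90°.

Therefore, the measure of angle ∠DAN = 90°.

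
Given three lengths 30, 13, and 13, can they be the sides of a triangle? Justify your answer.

Check the triangle inequality: 13 + 13 = 26 ≤ 30.
Since the sum of two sides does not exceed the third, no triangle can be formed.

No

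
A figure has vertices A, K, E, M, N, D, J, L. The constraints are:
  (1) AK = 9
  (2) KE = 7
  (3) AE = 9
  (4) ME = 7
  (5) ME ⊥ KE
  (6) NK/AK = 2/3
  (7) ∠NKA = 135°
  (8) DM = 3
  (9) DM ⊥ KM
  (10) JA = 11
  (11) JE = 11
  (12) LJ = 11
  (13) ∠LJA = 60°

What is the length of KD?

Step 1: By the law of cosines on triangle KEM: KM² = 7² + 7² − 2·7·7·cos(90°) = 98, so KM = 7·√2.
Step 2: By the law of cosines on triangle KMD: KD² = (7·√2)² + 3² − 2·7·√2·3·cos(90°) = 107, so KD = √107.

Therefore, the length of KD = √107.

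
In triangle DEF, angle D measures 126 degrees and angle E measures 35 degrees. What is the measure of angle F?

The interior angles sum to 180°: angle F = 180 - 126 - 35 = 19°.
The triangle is obtuse (angles 126°, 35°, 19°).

19 degrees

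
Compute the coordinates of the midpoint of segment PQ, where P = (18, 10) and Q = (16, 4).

The midpoint is the average of the coordinates:
x: (18 + 16)/2 = 17
y: (10 + 4)/2 = 7
Midpoint = (17, 7)

(17, 7)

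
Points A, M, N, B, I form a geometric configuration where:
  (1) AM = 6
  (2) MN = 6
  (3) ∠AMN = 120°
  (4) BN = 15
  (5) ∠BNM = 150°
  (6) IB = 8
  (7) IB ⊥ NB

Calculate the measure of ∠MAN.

Step 1: By the law of cosines on triangle AMN: AN² = 6² + 6² − 2·6·6·cos(120°) = 108, so AN = 6·√3.
Step 2: By the inverse law of cosines on triangle MAN: cos(∠MAN) = (6² + (6·√3)² − 6²) / (2·6·6·√3) = 108/124.71 = 0.866, so ∠MAN = 30°.

Therefore, the measure of angle ∠MAN = 30°.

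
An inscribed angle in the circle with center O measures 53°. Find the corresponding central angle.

The inscribed angle theorem states that a central angle is always twice any inscribed angle that subtends the same arc.
Since the inscribed angle is 53°, the central angle = 2 × 53° = 106°.

106°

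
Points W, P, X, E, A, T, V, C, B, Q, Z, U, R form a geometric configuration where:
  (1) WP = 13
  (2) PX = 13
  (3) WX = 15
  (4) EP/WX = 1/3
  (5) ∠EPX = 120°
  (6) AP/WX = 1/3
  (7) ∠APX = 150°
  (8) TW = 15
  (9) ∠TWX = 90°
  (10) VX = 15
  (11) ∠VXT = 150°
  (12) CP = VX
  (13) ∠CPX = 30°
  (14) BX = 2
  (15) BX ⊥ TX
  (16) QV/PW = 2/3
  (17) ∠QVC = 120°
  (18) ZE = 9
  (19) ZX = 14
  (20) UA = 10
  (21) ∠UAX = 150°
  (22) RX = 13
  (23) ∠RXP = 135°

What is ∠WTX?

Step 1: By the law of cosines on triangle TWX: TX² = 15² + 15² − 2·15·15·cos(90°) = 450, so TX = 15·√2.
Step 2: By the inverse law of cosines on triangle WTX: cos(∠WTX) = (15² + (15·√2)² − 15²) / (2·15·15·√2) = 450/636.4 = 0.7071, so ∠WTX = 45°.

Therefore, the measure of angle ∠WTX = 45°.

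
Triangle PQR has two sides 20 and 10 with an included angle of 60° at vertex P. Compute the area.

When two sides and the included angle are known, the area formula is (1/2)ab sin(C).
The height from one side to the opposite vertex is 10 sin(60°) = 5*sqrt(3).
Area = (1/2) * 20 * 5*sqrt(3) = 50*sqrt(3).

50*sqrt(3)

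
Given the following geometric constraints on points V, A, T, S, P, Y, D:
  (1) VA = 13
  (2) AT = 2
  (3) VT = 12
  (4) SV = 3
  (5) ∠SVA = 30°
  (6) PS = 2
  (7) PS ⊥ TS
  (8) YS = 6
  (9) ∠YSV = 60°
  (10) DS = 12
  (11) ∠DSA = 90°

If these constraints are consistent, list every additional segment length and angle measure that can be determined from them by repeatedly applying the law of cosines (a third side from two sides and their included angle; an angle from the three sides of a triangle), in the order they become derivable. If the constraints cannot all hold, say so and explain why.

The constraints are consistent. Derivable facts, in order:
After 1 step:
- AS ≈ 10.51
- VY = 3·√3
- ∠ATV = 115.94°
- ∠AVT = 7.95°
- ∠TAV = 56.1°
After 2 steps:
- AD ≈ 15.95
- ∠ASV = 141.79°
- ∠SAV = 8.21°
- ∠SVY = 90°
- ∠SYV = 30°
After 3 steps:
- ∠ADS = 41.21°
- ∠DAS = 48.79°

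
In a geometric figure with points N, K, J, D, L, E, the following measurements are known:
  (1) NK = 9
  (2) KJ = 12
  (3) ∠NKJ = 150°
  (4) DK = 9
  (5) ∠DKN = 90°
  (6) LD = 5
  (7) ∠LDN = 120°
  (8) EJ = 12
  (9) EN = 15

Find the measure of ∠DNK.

Step 1: By the law of cosines on triangle NKD: ND² = 9² + 9² − 2·9·9·cos(90°) = 162, so ND = 9·√2.
Step 2: By the inverse law of cosines on triangle DNK: cos(∠DNK) = ((9·√2)² + 9² − 9²) / (2·9·√2·9) = 162/229.1 = 0.7071, so ∠DNK = 45°.

Therefore, the measure of angle ∠DNK = 45°.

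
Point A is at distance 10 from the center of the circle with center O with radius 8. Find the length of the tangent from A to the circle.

tangent = √(d² - r²) = √(10² - 8²) = √(100 - 64) = √36 = 6

6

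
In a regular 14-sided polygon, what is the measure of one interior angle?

Each interior angle of a regular n-gon is (n - 2) * 180 / n.
For n = 14: (14 - 2) * 180 / 14 = 2160/14 = 1080/7 degrees.

1080/7 degrees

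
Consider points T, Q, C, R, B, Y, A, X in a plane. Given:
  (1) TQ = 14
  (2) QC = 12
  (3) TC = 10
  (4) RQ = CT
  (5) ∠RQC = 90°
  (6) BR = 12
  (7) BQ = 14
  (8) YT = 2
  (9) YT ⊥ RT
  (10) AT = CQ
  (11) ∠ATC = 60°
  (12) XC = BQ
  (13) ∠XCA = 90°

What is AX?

From the given relations: AT = CQ = 12; XC = BQ = 14.
Step 1: By the law of cosines on triangle CTA: CA² = 10² + 12² − 2·10·12·cos(60°) = 124, so CA = 2·√31.
Step 2: By the law of cosines on triangle ACX: AX² = (2·√31)² + 14² − 2·2·√31·14·cos(90°) = 320, so AX = 8·√5.

Therefore, the length of AX = 8·√5.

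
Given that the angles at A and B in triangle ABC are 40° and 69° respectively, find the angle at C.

By the triangle angle sum property, the three interior angles of any triangle add up to 180°.
We know angle A = 40° and angle B = 69°, so their sum is 109°.
Therefore angle C = 180° - 109° = 71°.

71 degrees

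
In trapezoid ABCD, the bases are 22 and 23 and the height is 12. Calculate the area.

Area = (22 + 23) * 12 / 2 = 540 / 2 = 270

270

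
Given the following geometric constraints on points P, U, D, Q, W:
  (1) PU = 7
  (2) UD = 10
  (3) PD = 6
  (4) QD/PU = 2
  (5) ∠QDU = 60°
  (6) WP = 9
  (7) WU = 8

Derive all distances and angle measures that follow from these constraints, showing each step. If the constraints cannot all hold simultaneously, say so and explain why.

The constraints are consistent.

From the given relations:
  QD = 2·PU = 2·7 = 14

Step 1: From UD = 10, DQ = 14, and ∠UDQ = 60°, by the law of cosines:
  UQ² = UD² + DQ² - 2·UD·DQ·cos(60°) = 100 + 196 - 140 = 156
  UQ = 2·√39

Step 2: From PD = 6, PU = 7, DU = 10, by the inverse law of cosines:
  cos(∠DPU) = (PD² + PU² - DU²) / (2·PD·PU)
  ∠DPU = 100.29°

Step 3: From PU = 7, PW = 9, UW = 8, by the inverse law of cosines:
  cos(∠UPW) = (PU² + PW² - UW²) / (2·PU·PW)
  ∠UPW = 58.41°

Step 4: From UD = 10, UP = 7, DP = 6, by the inverse law of cosines:
  cos(∠DUP) = (UD² + UP² - DP²) / (2·UD·UP)
  ∠DUP = 36.18°

Step 5: From UP = 7, UW = 8, PW = 9, by the inverse law of cosines:
  cos(∠PUW) = (UP² + UW² - PW²) / (2·UP·UW)
  ∠PUW = 73.4°

Step 6: From DP = 6, DU = 10, PU = 7, by the inverse law of cosines:
  cos(∠PDU) = (DP² + DU² - PU²) / (2·DP·DU)
  ∠PDU = 43.53°

Step 7: From WP = 9, WU = 8, PU = 7, by the inverse law of cosines:
  cos(∠PWU) = (WP² + WU² - PU²) / (2·WP·WU)
  ∠PWU = 48.19°

Step 8: From UD = 10, UQ = 2·√39, DQ = 14, by the inverse law of cosines:
  cos(∠DUQ) = (UD² + UQ² - DQ²) / (2·UD·UQ)
  ∠DUQ = 76.1°

Step 9: From QD = 14, QU = 2·√39, DU = 10, by the inverse law of cosines:
  cos(∠DQU) = (QD² + QU² - DU²) / (2·QD·QU)
  ∠DQU = 43.9°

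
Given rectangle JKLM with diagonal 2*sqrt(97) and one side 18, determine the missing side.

b = sqrt(d^2 - a^2) = sqrt(388 - 324) = sqrt(64) = 8

8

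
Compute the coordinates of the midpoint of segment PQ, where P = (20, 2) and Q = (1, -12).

The midpoint is the average of the coordinates:
x: (20 + 1)/2 = 21/2
y: (2 + -12)/2 = -5
Midpoint = (21/2, -5)

(21/2, -5)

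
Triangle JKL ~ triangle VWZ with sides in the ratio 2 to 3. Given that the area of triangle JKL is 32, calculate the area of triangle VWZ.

Area ratio = (2/3)^2 = 4/9. Area of VWZ = 32 * 9/4 = 72.

72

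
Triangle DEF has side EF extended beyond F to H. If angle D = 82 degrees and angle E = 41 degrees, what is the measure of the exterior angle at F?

Exterior angle = 82 + 41 = 123 degrees (exterior angle theorem).

123 degrees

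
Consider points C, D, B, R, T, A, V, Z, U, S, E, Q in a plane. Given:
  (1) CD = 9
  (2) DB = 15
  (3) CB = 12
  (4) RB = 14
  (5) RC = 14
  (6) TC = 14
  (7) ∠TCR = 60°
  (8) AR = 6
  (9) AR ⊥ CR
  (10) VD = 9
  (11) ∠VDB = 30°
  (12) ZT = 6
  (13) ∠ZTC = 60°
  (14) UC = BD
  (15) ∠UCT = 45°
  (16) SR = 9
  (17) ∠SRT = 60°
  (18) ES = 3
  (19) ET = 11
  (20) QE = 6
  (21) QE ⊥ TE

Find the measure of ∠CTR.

Step 1: By the law of cosines on triangle TCR: TR² = 14² + 14² − 2·14·14·cos(60°) = 196, so TR = 14.
Step 2: By the inverse law of cosines on triangle CTR: cos(∠CTR) = (14² + 14² − 14²) / (2·14·14) = 196/392 = 0.5, so ∠CTR = 60°.

Therefore, the measure of angle ∠CTR = 60°.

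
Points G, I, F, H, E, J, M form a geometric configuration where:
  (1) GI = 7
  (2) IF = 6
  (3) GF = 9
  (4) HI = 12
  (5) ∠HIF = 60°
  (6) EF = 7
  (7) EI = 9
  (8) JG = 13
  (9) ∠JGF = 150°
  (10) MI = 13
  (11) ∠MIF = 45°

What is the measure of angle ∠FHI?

Step 1: By the law of cosines on triangle HIF: HF² = 12² + 6² − 2·12·6·cos(60°) = 108, so HF = 6·√3.
Step 2: By the inverse law of cosines on triangle FHI: cos(∠FHI) = ((6·√3)² + 12² − 6²) / (2·6·√3·12) = 216/249.42 = 0.866, so ∠FHI = 30°.

Therefore, the measure of angle ∠FHI = 30°.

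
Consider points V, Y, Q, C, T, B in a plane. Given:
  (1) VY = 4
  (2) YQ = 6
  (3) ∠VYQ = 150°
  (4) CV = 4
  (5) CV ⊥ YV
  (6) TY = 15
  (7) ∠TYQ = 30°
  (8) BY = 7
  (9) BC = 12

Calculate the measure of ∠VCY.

Step 1: By the law of cosines on triangle CVY: CY² = 4² + 4² − 2·4·4·cos(90°) = 32, so CY = 4·√2.
Step 2: By the inverse law of cosines on triangle VCY: cos(∠VCY) = (4² + (4·√2)² − 4²) / (2·4·4·√2) = 32/45.25 = 0.7071, so ∠VCY = 45°.

Therefore, the measure of angle ∠VCY = 45°.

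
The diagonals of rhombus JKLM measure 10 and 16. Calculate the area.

Area = (10 * 16) / 2 = 160 / 2 = 80

80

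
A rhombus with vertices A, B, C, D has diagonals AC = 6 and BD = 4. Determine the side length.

The diagonals of a rhombus bisect each other at right angles.
Half-diagonals: 6/2 = 3 and 4/2 = 2
side = sqrt(3^2 + 2^2)
side = sqrt(9 + 4)
side = sqrt(13)

sqrt(13)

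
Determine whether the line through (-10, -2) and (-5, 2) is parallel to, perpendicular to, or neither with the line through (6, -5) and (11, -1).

Slope of line 1: m1 = (2 - -2)/(-5 - -10) = 4/5 = 4/5
Slope of line 2: m2 = (-1 - -5)/(11 - 6) = 4/5 = 4/5
Two lines are parallel if and only if they have equal slopes (or both are vertical).
Here m1 = m2 = 4/5, confirming the lines are parallel.

Parallel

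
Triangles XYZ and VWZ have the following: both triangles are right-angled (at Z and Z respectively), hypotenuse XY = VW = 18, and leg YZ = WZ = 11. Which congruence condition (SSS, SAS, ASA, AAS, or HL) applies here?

Consider the given information: both triangles are right-angled (at Z and Z respectively), hypotenuse XY = VW = 18, and leg YZ = WZ = 11
This is not SAS or ASA: SAS requires two sides and the included angle between them. ASA requires two angles and the side between them.
The correct criterion is HL. The hypotenuse and one leg of two right triangles are equal (Hypotenuse-Leg).

HL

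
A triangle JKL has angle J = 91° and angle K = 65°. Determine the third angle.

angle L = 180 - 91 - 65 = 24 degrees.

24 degrees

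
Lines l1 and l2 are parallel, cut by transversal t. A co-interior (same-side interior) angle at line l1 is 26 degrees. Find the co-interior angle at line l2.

Co-interior angles (same-side interior) formed by parallel lines and a transversal are supplementary (sum to 180 degrees).
The given angle is 26 degrees.
The co-interior angle = 180 - 26 = 154 degrees.

154 degrees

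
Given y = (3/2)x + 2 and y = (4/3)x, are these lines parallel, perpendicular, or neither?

Slope of line 1: m1 = 3/2
Slope of line 2: m2 = 4/3
m1 != m2 (3/2 != 4/3), so not parallel.
m1 * m2 = (3/2) * (4/3) = 2 != -1, so not perpendicular.
The lines are neither parallel nor perpendicular.

Neither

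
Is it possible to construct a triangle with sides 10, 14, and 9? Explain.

Sort the sides: 9, 10, 14.
It suffices to check that the sum of the two smallest exceeds the largest:
9 + 10 = 19 > 14. ✓
Yes, a valid triangle can be formed.

Yes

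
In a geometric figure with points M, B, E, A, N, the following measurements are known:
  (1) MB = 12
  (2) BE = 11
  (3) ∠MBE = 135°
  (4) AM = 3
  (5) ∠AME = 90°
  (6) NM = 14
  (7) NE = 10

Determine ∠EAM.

Step 1: By the law of cosines on triangle EBM: EM² = 11² + 12² − 2·11·12·cos(135°) = 451.68, so EM ≈ 21.25.
Step 2: By the law of cosines on triangle AME: AE² = 3² + 21.25² − 2·3·21.25·cos(90°) = 460.68, so AE ≈ 21.46.
Step 3: By the inverse law of cosines on triangle EAM: cos(∠EAM) = (21.46² + 3² − 21.25²) / (2·21.46·3) = 18/128.78 = 0.1398, so ∠EAM = 81.97°.

Therefore, the measure of angle ∠EAM = 81.97°.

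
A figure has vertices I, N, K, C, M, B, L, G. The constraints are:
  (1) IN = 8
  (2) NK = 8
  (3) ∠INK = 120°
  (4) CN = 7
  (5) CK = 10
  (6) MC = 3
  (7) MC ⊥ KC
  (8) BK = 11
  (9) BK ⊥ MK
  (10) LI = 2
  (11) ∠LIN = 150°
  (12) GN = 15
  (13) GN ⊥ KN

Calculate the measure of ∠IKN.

Step 1: By the law of cosines on triangle KNI: KI² = 8² + 8² − 2·8·8·cos(120°) = 192, so KI = 8·√3.
Step 2: By the inverse law of cosines on triangle IKN: cos(∠IKN) = ((8·√3)² + 8² − 8²) / (2·8·√3·8) = 192/221.7 = 0.866, so ∠IKN = 30°.

Therefore, the measure of angle ∠IKN = 30°.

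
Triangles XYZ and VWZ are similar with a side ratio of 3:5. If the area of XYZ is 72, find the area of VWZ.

The ratio of areas of similar triangles = (side ratio)^2.
Side ratio = 3:5, so area ratio = 9:25.
Area of VWZ / Area of XYZ = 25/9
Area of VWZ = 72 * 25/9 = 200

200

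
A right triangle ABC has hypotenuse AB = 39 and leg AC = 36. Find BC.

BC = sqrt(39^2 - 36^2) = sqrt(225) = 15

15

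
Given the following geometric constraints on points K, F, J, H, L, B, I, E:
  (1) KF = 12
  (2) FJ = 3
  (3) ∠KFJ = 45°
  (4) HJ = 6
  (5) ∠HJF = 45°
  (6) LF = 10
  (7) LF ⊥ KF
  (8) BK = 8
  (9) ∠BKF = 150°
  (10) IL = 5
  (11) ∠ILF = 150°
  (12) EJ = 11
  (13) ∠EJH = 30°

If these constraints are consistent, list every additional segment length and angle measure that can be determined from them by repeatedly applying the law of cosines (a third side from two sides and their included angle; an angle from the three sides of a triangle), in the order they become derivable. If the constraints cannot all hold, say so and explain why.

The constraints are consistent. Derivable facts, in order:
After 1 step:
- FB ≈ 19.35
- FH ≈ 4.42
- FI ≈ 14.55
- HE ≈ 6.53
- KJ ≈ 10.1
- KL = 2·√61
After 2 steps:
- ∠BFK = 11.93°
- ∠EHJ = 122.67°
- ∠FBK = 18.07°
- ∠FHJ = 28.68°
- ∠FIL = 20.1°
- ∠FJK = 122.88°
- ∠FKJ = 12.12°
- ∠FKL = 39.81°
- ∠FLK = 50.19°
- ∠HEJ = 27.33°
- ∠HFJ = 106.32°
- ∠IFL = 9.9°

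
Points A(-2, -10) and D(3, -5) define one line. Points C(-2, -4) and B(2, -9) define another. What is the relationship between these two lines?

Slope of line 1: m1 = (-5 - -10)/(3 - -2) = 5/5 = 1
Slope of line 2: m2 = (-9 - -4)/(2 - -2) = -5/4 = -5/4
m1 != m2 (1 != -5/4), so not parallel.
m1 * m2 = (1) * (-5/4) = -5/4 != -1, so not perpendicular.
The lines are neither parallel nor perpendicular.

Neither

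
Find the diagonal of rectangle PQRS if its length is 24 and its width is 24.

Using the Pythagorean theorem:
d² = 24² + 24² = 576 + 576 = 1152
d = sqrt(1152) = 24*sqrt(2)

24*sqrt(2)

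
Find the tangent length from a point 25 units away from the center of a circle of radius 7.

Let T be the point of tangency. Then QT ⊥ AT (radius ⊥ tangent).
In right triangle QTA: QA² = QT² + AT²
25² = 7² + AT²
AT² = 576, AT = 24

24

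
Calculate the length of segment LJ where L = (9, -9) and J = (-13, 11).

d = sqrt((-13 - 9)^2 + (11 - -9)^2)
d = sqrt(-22^2 + 20^2)
d = sqrt(484 + 400)
d = sqrt(884) = 2*sqrt(221)

2*sqrt(221)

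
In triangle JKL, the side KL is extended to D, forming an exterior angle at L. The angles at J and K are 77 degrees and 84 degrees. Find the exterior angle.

Exterior angle = 77 + 84 = 161 degrees (exterior angle theorem).

161 degrees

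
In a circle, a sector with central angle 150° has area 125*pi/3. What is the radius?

r² = 360 × 125*pi/3 / (π × 150) = 100, so r = 10.

10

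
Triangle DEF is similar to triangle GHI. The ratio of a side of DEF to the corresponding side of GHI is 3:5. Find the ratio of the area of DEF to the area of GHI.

The ratio of areas of similar triangles equals the square of the side ratio.
Side ratio = 3:5
Area ratio = (3/5)^2 = 9/25 = 9:25

9:25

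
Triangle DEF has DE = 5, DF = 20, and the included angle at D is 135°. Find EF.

Law of cosines: EF^2 = 5^2 + 20^2 - 2(5)(20)cos(135°) = 100*sqrt(2) + 425, so EF = 5*sqrt(4*sqrt(2) + 17).

5*sqrt(4*sqrt(2) + 17)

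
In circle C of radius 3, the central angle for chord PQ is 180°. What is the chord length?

Chord length = 2r sin(θ/2)
= 2 × 3 × sin(180°/2)
= 2 × 3 × sin(90°)
= 6

6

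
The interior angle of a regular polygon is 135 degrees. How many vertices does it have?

Each interior angle of a regular n-gon is (n - 2) * 180 / n.
Setting this equal to 135:
(n - 2) * 180 / n = 135
Each exterior angle = 180 - 135 = 45 degrees.
Since exterior angles sum to 360: n = 360 / 45 = 8.

8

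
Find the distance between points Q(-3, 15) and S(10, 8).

d = sqrt((13)^2 + (-7)^2) = sqrt(218)

sqrt(218)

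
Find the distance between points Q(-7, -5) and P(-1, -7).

d = sqrt((6)^2 + (-2)^2) = sqrt(40) = 2*sqrt(10)

2*sqrt(10)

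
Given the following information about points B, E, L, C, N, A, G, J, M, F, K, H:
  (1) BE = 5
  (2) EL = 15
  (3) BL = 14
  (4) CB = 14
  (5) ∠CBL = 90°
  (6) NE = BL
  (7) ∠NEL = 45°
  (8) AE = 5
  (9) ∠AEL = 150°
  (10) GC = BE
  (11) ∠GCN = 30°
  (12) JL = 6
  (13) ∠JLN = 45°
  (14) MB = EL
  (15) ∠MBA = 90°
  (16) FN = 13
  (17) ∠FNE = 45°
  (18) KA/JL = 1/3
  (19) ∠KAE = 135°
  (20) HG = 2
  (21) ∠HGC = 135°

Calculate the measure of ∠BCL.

Step 1: By the law of cosines on triangle CBL: CL² = 14² + 14² − 2·14·14·cos(90°) = 392, so CL = 14·√2.
Step 2: By the inverse law of cosines on triangle BCL: cos(∠BCL) = (14² + (14·√2)² − 14²) / (2·14·14·√2) = 392/554.37 = 0.7071, so ∠BCL = 45°.

Therefore, the measure of angle ∠BCL = 45°.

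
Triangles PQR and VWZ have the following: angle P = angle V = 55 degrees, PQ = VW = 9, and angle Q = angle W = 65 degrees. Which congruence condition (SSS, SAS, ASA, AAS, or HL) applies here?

The given information provides:
angle P = angle V = 55 degrees, PQ = VW = 9, and angle Q = angle W = 65 degrees
This matches the ASA congruence theorem.
Two pairs of corresponding angles and the included side are equal (Angle-Side-Angle).

ASA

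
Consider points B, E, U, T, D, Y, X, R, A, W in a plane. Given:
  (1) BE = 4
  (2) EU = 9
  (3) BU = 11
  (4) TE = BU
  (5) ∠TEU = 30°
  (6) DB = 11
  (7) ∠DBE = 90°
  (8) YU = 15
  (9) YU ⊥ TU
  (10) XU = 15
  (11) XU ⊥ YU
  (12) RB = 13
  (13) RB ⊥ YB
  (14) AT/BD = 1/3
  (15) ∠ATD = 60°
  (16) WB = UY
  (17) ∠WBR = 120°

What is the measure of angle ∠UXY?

Step 1: By the law of cosines on triangle XUY: XY² = 15² + 15² − 2·15·15·cos(90°) = 450, so XY = 15·√2.
Step 2: By the inverse law of cosines on triangle UXY: cos(∠UXY) = (15² + (15·√2)² − 15²) / (2·15·15·√2) = 450/636.4 = 0.7071, so ∠UXY = 45°.

Therefore, the measure of angle ∠UXY = 45°.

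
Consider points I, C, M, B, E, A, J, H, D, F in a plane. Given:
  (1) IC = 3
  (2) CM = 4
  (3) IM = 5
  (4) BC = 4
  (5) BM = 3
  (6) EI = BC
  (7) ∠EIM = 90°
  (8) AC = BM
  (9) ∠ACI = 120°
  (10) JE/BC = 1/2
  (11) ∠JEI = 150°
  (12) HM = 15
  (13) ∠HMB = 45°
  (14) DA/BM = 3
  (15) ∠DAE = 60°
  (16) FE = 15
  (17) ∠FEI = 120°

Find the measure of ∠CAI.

From the given relations: AC = BM = 3.
Step 1: By the law of cosines on triangle ACI: AI² = 3² + 3² − 2·3·3·cos(120°) = 27, so AI = 3·√3.
Step 2: By the inverse law of cosines on triangle CAI: cos(∠CAI) = (3² + (3·√3)² − 3²) / (2·3·3·√3) = 27/31.18 = 0.866, so ∠CAI = 30°.

Therefore, the measure of angle ∠CAI = 30°.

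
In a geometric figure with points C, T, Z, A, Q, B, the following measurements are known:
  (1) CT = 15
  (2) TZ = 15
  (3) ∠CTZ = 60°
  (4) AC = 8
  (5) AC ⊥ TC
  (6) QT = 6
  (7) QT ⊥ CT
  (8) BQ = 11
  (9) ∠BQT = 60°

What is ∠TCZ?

Step 1: By the law of cosines on triangle CTZ: CZ² = 15² + 15² − 2·15·15·cos(60°) = 225, so CZ = 15.
Step 2: By the inverse law of cosines on triangle TCZ: cos(∠TCZ) = (15² + 15² − 15²) / (2·15·15) = 225/450 = 0.5, so ∠TCZ = 60°.

Therefore, the measure of angle ∠TCZ = 60°.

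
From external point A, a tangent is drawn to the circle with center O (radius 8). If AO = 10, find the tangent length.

The tangent, radius, and line from the external point to the center form a right triangle.
The right angle is where the tangent meets the radius.
By the Pythagorean theorem: tangent² + 8² = 10²
tangent² = 100 - 64 = 36
tangent = 6

6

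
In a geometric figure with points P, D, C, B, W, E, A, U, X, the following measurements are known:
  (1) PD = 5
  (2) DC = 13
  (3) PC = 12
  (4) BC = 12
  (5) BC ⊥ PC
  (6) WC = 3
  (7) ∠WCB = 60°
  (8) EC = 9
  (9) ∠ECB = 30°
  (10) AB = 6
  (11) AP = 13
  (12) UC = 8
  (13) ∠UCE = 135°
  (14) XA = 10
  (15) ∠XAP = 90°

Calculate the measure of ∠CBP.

Step 1: By the law of cosines on triangle BCP: BP² = 12² + 12² − 2·12·12·cos(90°) = 288, so BP = 12·√2.
Step 2: By the inverse law of cosines on triangle CBP: cos(∠CBP) = (12² + (12·√2)² − 12²) / (2·12·12·√2) = 288/407.29 = 0.7071, so ∠CBP = 45°.

Therefore, the measure of angle ∠CBP = 45°.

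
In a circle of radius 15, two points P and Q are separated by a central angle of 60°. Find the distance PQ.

Chord = 2(15) sin(30°) = 15

15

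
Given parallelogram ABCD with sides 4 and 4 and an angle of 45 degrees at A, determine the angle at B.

Opposite sides of a parallelogram are parallel, so consecutive angles form co-interior angles on a transversal.
Co-interior angles sum to 180°, giving angle B = 180 - 45 = 135 degrees.

135 degrees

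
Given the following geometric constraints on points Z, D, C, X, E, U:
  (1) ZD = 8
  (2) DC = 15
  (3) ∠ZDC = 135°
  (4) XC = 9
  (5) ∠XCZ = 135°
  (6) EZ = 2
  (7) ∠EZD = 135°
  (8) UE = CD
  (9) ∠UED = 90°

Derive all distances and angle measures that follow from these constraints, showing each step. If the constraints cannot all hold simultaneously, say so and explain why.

The constraints are consistent.

From the given relations:
  UE = CD = 15

Step 1: From ZD = 8, DC = 15, and ∠ZDC = 135°, by the law of cosines:
  ZC² = ZD² + DC² - 2·ZD·DC·cos(135°) = 64 + 225 + 169.7 = 458.7
  ZC ≈ 21.42

Step 2: From DZ = 8, ZE = 2, and ∠DZE = 135°, by the law of cosines:
  DE² = DZ² + ZE² - 2·DZ·ZE·cos(135°) = 64 + 4 + 22.63 = 90.63
  DE ≈ 9.52

Step 3: From ZC = 21.42, CX = 9, and ∠ZCX = 135°, by the law of cosines:
  ZX² = ZC² + CX² - 2·ZC·CX·cos(135°) = 458.7 + 81 + 272.6 = 812.3
  ZX ≈ 28.5

Step 4: From DE = 9.52, EU = 15, and ∠DEU = 90°, by the law of cosines:
  DU² = DE² + EU² - 2·DE·EU·cos(90°) = 90.63 + 225 - 0 = 315.6
  DU ≈ 17.77

Step 5: From ZC = 21.42, ZD = 8, CD = 15, by the inverse law of cosines:
  cos(∠CZD) = (ZC² + ZD² - CD²) / (2·ZC·ZD)
  ∠CZD = 29.69°

Step 6: From DE = 9.52, DZ = 8, EZ = 2, by the inverse law of cosines:
  cos(∠EDZ) = (DE² + DZ² - EZ²) / (2·DE·DZ)
  ∠EDZ = 8.54°

Step 7: From CD = 15, CZ = 21.42, DZ = 8, by the inverse law of cosines:
  cos(∠DCZ) = (CD² + CZ² - DZ²) / (2·CD·CZ)
  ∠DCZ = 15.31°

Step 8: From ED = 9.52, EZ = 2, DZ = 8, by the inverse law of cosines:
  cos(∠DEZ) = (ED² + EZ² - DZ²) / (2·ED·EZ)
  ∠DEZ = 36.46°

Step 9: From ZC = 21.42, ZX = 28.5, CX = 9, by the inverse law of cosines:
  cos(∠CZX) = (ZC² + ZX² - CX²) / (2·ZC·ZX)
  ∠CZX = 12.9°

Step 10: From DE = 9.52, DU = 17.77, EU = 15, by the inverse law of cosines:
  cos(∠EDU) = (DE² + DU² - EU²) / (2·DE·DU)
  ∠EDU = 57.6°

Step 11: From XC = 9, XZ = 28.5, CZ = 21.42, by the inverse law of cosines:
  cos(∠CXZ) = (XC² + XZ² - CZ²) / (2·XC·XZ)
  ∠CXZ = 32.1°

Step 12: From UD = 17.77, UE = 15, DE = 9.52, by the inverse law of cosines:
  cos(∠DUE) = (UD² + UE² - DE²) / (2·UD·UE)
  ∠DUE = 32.4°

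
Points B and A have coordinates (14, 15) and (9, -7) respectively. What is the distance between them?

The horizontal distance is |9 - 14| = 5 and the vertical distance is |-7 - 15| = 22.
By the Pythagorean theorem, d = sqrt(5^2 + 22^2) = sqrt(509).

sqrt(509)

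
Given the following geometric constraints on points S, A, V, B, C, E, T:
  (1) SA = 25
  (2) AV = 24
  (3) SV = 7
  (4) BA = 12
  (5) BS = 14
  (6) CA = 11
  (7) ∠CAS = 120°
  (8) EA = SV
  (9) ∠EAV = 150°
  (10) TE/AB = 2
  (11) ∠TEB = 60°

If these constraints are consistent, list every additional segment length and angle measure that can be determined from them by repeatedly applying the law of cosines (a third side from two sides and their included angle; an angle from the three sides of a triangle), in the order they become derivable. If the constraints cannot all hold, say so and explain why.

The constraints are consistent. Derivable facts, in order:
After 1 step:
- SC ≈ 31.95
- VE ≈ 30.27
- ∠ABS = 148.02°
- ∠ASB = 14.73°
- ∠ASV = 73.74°
- ∠AVS = 90°
- ∠BAS = 17.25°
- ∠SAV = 16.26°
After 2 steps:
- ∠ACS = 42.65°
- ∠AEV = 23.36°
- ∠ASC = 17.35°
- ∠AVE = 6.64°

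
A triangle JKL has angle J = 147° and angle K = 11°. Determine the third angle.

The interior angles sum to 180°: angle L = 180 - 147 - 11 = 22°.
The triangle is obtuse (angles 147°, 11°, 22°).

22 degrees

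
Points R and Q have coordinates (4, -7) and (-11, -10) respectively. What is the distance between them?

d = sqrt((-11 - 4)^2 + (-10 - -7)^2)
d = sqrt(-15^2 + -3^2)
d = sqrt(225 + 9)
d = sqrt(234) = 3*sqrt(26)

3*sqrt(26)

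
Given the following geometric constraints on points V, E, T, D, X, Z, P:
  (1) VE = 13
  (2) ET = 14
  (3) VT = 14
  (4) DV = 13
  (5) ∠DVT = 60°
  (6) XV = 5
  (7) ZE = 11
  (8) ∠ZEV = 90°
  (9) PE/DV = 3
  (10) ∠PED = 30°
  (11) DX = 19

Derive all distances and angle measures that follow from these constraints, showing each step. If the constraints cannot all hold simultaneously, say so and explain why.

These constraints are not satisfiable: by the triangle inequality in triangle VDX, (4) DV = 13 and (6) XV = 5 force DX ≤ 13 + 5 = 18, but (11) says DX = 19. No planar figure meets all of them, so nothing further can be derived.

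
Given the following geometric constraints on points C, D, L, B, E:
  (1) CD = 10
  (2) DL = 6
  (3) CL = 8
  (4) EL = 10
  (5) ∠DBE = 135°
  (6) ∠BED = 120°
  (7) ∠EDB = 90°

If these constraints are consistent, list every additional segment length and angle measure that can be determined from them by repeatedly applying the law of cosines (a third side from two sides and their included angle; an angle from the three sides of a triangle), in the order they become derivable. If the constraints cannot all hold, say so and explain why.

These constraints are not satisfiable: (5), (6) and (7) are the three interior angles of triangle DBE, which must sum to 180°, but 135° + 120° + 90° = 345°. No planar figure meets all of them, so nothing further can be derived.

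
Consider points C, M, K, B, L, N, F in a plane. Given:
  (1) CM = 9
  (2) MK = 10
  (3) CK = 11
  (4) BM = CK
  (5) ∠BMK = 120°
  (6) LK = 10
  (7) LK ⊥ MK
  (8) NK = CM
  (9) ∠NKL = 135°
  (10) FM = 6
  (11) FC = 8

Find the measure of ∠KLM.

Step 1: By the law of cosines on triangle LKM: LM² = 10² + 10² − 2·10·10·cos(90°) = 200, so LM = 10·√2.
Step 2: By the inverse law of cosines on triangle KLM: cos(∠KLM) = (10² + (10·√2)² − 10²) / (2·10·10·√2) = 200/282.84 = 0.7071, so ∠KLM = 45°.

Therefore, the measure of angle ∠KLM = 45°.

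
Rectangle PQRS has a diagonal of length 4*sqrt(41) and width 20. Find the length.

b = sqrt(d^2 - a^2) = sqrt(656 - 400) = sqrt(256) = 16

16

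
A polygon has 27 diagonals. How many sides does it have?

Using d = n(n - 3)/2, we solve 27 = n(n - 3)/2.
So n(n - 3) = 54.
Testing n = 9: 9 * 6 = 54 = 54. Correct.
The polygon has 9 sides.

9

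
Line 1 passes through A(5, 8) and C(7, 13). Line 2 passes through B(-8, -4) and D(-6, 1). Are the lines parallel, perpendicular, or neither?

Slope of line 1: m1 = (13 - 8)/(7 - 5) = 5/2 = 5/2
Slope of line 2: m2 = (1 - -4)/(-6 - -8) = 5/2 = 5/2
Two lines are parallel if and only if they have equal slopes (or both are vertical).
Here m1 = m2 = 5/2, confirming the lines are parallel.

Parallel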